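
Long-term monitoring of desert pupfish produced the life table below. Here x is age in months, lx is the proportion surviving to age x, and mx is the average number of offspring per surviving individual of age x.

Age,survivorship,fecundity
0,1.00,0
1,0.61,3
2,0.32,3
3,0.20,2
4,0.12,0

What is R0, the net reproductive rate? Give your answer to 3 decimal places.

lx·mx by age: 0, 1.83, 0.96, 0.4, 0
R0 = Σ lx·mx = 3.19 → 3.190

3.190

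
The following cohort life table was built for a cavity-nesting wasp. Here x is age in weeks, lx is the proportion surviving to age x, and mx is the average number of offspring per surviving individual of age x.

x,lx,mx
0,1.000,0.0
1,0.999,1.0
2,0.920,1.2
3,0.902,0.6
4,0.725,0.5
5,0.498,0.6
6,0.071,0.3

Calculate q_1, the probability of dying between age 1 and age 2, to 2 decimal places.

0.08

q_1 = (l_1 − l_2) / l_1 = (0.999 − 0.92) / 0.999
     = 0.079 / 0.999 = 0.079079… → 0.08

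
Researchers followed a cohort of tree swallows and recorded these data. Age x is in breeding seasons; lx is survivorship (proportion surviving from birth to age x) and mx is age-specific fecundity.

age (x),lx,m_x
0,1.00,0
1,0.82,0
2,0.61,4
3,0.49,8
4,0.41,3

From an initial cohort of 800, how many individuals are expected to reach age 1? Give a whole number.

Expected survivors = N0 · l_1 = 800 × 0.82 = 656 → 656

656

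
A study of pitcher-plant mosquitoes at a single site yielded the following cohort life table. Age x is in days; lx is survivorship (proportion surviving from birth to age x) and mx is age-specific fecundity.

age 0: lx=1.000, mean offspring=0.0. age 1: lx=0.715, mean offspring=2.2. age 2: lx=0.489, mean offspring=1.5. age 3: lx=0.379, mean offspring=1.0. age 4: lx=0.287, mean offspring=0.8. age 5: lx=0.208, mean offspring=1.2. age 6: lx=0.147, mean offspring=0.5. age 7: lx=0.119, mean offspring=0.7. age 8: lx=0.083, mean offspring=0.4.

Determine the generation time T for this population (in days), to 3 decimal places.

lx·mx: 0, 1.573, 0.7335, 0.379, 0.2296, 0.2496, 0.0735, 0.0833, 0.0332 → R0 = 3.3547
x·lx·mx: 0, 1.573, 1.467, 1.137, 0.9184, 1.248, 0.441, 0.5831, 0.2656 → Σ = 7.6331
T = 7.6331 / 3.3547 = 2.275345… → 2.275

2.275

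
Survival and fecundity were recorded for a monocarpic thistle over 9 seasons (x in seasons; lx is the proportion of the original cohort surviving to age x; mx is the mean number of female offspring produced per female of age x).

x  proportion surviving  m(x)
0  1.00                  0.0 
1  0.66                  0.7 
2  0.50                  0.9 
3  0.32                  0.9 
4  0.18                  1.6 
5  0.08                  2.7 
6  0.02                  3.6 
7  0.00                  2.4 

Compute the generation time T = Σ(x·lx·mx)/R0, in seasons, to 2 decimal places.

2.75

lx·mx: 0, 0.462, 0.45, 0.288, 0.288, 0.216, 0.072, 0 → R0 = 1.776
x·lx·mx: 0, 0.462, 0.9, 0.864, 1.152, 1.08, 0.432, 0 → Σ = 4.89
T = 4.89 / 1.776 = 2.753378… → 2.75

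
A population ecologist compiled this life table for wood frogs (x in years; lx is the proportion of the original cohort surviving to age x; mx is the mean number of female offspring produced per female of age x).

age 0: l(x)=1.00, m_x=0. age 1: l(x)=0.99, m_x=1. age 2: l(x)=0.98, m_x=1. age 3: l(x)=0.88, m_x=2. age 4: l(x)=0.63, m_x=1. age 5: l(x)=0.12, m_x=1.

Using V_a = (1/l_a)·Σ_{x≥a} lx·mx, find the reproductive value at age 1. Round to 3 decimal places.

lx·mx for x ≥ 1: 0.99, 0.98, 1.76, 0.63, 0.12 → sum = 4.48
V_1 = 4.48 / l_1 = 4.48 / 0.99 = 4.525253… → 4.525

4.525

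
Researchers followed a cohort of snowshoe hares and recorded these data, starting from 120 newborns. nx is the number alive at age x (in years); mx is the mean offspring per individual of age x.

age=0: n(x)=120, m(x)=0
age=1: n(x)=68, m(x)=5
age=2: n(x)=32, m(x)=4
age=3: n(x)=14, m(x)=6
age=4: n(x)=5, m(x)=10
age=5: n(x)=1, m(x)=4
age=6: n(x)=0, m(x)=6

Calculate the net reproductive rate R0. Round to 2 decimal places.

5.05

lx = nx/n0 = nx/120: 1, 0.56667…, 0.26667…, 0.11667…, 0.04167…, 0.00833…, 0
lx·mx by age: 0, 2.833333…, 1.066667…, 0.7…, 0.416667…, 0.033333…, 0
R0 = Σ lx·mx = 5.05… → 5.05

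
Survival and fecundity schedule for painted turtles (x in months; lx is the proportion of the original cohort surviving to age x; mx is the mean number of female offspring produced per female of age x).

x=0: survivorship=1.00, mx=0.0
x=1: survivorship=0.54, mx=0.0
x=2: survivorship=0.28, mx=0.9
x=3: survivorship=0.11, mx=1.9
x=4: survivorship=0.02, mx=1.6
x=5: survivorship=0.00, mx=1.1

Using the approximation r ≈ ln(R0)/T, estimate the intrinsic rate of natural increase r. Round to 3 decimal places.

-0.277

R0 = Σ lx·mx = 0 + 0 + 0.252 + 0.209 + 0.032 + 0 = 0.493
Σ x·lx·mx = 1.259; T = 1.259/0.493 = 2.55375…
r ≈ ln(R0)/T = ln(0.493)/2.55375… = -0.27694… → -0.277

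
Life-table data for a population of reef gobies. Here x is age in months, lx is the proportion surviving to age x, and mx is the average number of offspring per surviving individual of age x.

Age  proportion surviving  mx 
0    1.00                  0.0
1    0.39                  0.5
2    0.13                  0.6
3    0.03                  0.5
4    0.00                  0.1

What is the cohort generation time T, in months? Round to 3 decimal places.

lx·mx: 0, 0.195, 0.078, 0.015, 0 → R0 = 0.288
x·lx·mx: 0, 0.195, 0.156, 0.045, 0 → Σ = 0.396
T = 0.396 / 0.288 = 1.375 → 1.375

1.375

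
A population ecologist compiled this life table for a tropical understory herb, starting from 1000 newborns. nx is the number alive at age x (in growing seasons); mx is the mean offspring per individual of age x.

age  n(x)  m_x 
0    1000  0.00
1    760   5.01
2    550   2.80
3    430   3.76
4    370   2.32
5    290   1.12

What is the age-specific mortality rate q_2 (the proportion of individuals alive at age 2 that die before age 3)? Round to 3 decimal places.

0.218

lx = nx/n0 = nx/1000: 1, 0.76, 0.55, 0.43, 0.37, 0.29
q_2 = (l_2 − l_3) / l_2 = (0.55 − 0.43) / 0.55
     = 0.12 / 0.55 = 0.218182… → 0.218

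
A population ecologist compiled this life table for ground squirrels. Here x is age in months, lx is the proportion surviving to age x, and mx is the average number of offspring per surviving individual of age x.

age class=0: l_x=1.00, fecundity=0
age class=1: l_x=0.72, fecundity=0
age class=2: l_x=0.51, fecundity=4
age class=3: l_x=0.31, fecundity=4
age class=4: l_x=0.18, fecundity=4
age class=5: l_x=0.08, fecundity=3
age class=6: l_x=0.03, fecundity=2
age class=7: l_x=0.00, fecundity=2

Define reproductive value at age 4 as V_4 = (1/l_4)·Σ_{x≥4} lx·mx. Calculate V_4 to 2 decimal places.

lx·mx for x ≥ 4: 0.72, 0.24, 0.06, 0 → sum = 1.02
V_4 = 1.02 / l_4 = 1.02 / 0.18 = 5.666667… → 5.67

5.67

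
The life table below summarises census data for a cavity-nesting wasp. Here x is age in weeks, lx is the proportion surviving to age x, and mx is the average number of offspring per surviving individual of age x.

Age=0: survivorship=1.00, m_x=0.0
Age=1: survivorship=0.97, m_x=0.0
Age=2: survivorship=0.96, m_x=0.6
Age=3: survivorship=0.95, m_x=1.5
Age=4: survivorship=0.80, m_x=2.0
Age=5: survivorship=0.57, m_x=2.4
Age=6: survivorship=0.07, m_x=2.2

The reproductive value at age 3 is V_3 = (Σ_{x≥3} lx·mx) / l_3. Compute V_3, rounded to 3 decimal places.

4.786

lx·mx for x ≥ 3: 1.425, 1.6, 1.368, 0.154 → sum = 4.547
V_3 = 4.547 / l_3 = 4.547 / 0.95 = 4.786316… → 4.786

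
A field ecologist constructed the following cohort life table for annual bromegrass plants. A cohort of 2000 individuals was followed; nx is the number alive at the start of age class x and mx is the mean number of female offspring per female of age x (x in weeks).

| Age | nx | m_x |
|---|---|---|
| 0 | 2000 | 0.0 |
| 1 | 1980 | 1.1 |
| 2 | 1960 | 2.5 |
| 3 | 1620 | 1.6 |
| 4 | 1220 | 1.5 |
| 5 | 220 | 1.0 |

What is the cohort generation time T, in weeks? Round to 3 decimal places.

2.404

lx = nx/n0 = nx/2000: 1, 0.99, 0.98, 0.81, 0.61, 0.11
lx·mx: 0, 1.089, 2.45, 1.296, 0.915, 0.11 → R0 = 5.86
x·lx·mx: 0, 1.089, 4.9, 3.888, 3.66, 0.55 → Σ = 14.087
T = 14.087 / 5.86 = 2.403925… → 2.404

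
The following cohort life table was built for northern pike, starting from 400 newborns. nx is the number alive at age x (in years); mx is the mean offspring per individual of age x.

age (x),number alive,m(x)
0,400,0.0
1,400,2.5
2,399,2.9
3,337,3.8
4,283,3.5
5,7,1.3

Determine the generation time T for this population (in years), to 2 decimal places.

lx = nx/n0 = nx/400: 1, 1, 0.9975, 0.8425, 0.7075, 0.0175
lx·mx: 0, 2.5, 2.89275, 3.2015, 2.47625, 0.02275 → R0 = 11.09325
x·lx·mx: 0, 2.5, 5.7855, 9.6045, 9.905, 0.11375 → Σ = 27.90875
T = 27.90875 / 11.09325 = 2.515832… → 2.52

2.52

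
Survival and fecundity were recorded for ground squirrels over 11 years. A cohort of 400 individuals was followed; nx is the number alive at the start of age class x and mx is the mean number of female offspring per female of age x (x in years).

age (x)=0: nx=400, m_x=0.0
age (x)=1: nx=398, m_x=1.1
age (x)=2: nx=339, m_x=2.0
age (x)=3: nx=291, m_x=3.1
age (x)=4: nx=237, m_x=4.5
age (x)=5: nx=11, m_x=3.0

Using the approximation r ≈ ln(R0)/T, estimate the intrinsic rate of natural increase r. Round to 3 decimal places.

lx = nx/n0 = nx/400: 1, 0.995, 0.8475, 0.7275, 0.5925, 0.0275
R0 = Σ lx·mx = 0 + 1.0945 + 1.695 + 2.25525 + 2.66625 + 0.0825 = 7.7935
Σ x·lx·mx = 22.32775; T = 22.32775/7.7935 = 2.86492…
r ≈ ln(R0)/T = ln(7.7935)/2.86492… = 0.7167… → 0.717

0.717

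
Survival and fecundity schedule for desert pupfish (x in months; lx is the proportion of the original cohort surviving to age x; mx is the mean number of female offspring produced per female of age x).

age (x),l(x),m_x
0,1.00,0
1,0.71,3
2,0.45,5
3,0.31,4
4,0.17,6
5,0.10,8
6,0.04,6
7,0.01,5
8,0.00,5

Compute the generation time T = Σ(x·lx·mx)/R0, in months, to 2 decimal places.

2.62

lx·mx: 0, 2.13, 2.25, 1.24, 1.02, 0.8, 0.24, 0.05, 0 → R0 = 7.73
x·lx·mx: 0, 2.13, 4.5, 3.72, 4.08, 4, 1.44, 0.35, 0 → Σ = 20.22
T = 20.22 / 7.73 = 2.615783… → 2.62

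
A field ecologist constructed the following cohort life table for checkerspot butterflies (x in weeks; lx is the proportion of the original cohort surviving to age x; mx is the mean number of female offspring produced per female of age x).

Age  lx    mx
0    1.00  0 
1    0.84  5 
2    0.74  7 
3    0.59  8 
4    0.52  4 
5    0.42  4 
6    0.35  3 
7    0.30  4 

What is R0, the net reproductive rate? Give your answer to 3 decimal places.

20.110

lx·mx by age: 0, 4.2, 5.18, 4.72, 2.08, 1.68, 1.05, 1.2
R0 = Σ lx·mx = 20.11 → 20.110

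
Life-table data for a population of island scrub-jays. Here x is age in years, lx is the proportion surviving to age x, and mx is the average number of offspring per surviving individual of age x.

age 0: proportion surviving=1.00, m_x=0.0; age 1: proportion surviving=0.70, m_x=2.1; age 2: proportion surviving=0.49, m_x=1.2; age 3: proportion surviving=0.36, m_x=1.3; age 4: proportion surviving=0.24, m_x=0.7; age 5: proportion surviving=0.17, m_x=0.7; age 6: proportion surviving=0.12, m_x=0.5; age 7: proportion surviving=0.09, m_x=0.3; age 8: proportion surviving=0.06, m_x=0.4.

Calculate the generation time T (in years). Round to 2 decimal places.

2.07

lx·mx: 0, 1.47, 0.588, 0.468, 0.168, 0.119, 0.06, 0.027, 0.024 → R0 = 2.924
x·lx·mx: 0, 1.47, 1.176, 1.404, 0.672, 0.595, 0.36, 0.189, 0.192 → Σ = 6.058
T = 6.058 / 2.924 = 2.071819… → 2.07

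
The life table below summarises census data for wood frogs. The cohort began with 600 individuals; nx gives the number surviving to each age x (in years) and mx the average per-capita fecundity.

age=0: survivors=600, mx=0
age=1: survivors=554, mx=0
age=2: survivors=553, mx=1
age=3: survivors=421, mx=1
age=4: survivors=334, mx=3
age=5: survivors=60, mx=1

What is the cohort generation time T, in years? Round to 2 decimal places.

3.28

lx = nx/n0 = nx/600: 1, 0.92333…, 0.92167…, 0.70167…, 0.55667…, 0.1
lx·mx: 0, 0, 0.921667…, 0.701667…, 1.67…, 0.1 → R0 = 3.393333…
x·lx·mx: 0, 0, 1.843333…, 2.105…, 6.68…, 0.5 → Σ = 11.128333…
T = 11.128333… / 3.393333… = 3.27947… → 3.28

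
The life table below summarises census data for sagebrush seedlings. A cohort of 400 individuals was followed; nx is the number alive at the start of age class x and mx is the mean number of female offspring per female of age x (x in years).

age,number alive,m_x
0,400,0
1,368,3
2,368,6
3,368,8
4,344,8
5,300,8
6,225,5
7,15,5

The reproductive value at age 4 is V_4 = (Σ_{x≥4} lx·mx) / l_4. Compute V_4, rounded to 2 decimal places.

lx = nx/n0 = nx/400: 1, 0.92, 0.92, 0.92, 0.86, 0.75, 0.5625, 0.0375
lx·mx for x ≥ 4: 6.88, 6, 2.8125, 0.1875 → sum = 15.88
V_4 = 15.88 / l_4 = 15.88 / 0.86 = 18.465116… → 18.47

18.47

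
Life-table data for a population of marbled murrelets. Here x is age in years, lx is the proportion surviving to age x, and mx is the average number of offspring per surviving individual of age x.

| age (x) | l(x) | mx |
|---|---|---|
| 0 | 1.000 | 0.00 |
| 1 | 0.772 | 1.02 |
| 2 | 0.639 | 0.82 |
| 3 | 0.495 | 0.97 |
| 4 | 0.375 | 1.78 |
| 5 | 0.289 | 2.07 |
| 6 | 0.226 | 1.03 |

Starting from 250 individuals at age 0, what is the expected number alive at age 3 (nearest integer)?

Expected survivors = N0 · l_3 = 250 × 0.495 = 123.75 → 124

124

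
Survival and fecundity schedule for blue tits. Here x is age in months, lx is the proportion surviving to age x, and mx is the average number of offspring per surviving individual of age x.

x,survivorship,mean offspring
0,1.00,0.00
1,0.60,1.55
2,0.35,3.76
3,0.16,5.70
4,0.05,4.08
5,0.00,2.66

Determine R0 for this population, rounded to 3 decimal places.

3.362

lx·mx by age: 0, 0.93, 1.316, 0.912, 0.204, 0
R0 = Σ lx·mx = 3.362 → 3.362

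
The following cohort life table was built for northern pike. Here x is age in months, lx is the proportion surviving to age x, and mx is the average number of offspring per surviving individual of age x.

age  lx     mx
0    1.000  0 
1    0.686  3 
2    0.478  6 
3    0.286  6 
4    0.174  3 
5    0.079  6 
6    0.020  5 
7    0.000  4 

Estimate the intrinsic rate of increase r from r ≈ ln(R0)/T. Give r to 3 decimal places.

R0 = Σ lx·mx = 0 + 2.058 + 2.868 + 1.716 + 0.522 + 0.474 + 0.1 + 0 = 7.738
Σ x·lx·mx = 18; T = 18/7.738 = 2.32618…
r ≈ ln(R0)/T = ln(7.738)/2.32618… = 0.87961… → 0.880

0.880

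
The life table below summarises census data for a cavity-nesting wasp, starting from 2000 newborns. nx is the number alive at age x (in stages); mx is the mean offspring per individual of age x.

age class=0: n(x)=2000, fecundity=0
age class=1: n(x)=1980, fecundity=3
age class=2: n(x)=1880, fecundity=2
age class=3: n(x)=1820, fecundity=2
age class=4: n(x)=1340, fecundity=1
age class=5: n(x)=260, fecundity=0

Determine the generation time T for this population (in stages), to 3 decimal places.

lx = nx/n0 = nx/2000: 1, 0.99, 0.94, 0.91, 0.67, 0.13
lx·mx: 0, 2.97, 1.88, 1.82, 0.67, 0 → R0 = 7.34
x·lx·mx: 0, 2.97, 3.76, 5.46, 2.68, 0 → Σ = 14.87
T = 14.87 / 7.34 = 2.025886… → 2.026

2.026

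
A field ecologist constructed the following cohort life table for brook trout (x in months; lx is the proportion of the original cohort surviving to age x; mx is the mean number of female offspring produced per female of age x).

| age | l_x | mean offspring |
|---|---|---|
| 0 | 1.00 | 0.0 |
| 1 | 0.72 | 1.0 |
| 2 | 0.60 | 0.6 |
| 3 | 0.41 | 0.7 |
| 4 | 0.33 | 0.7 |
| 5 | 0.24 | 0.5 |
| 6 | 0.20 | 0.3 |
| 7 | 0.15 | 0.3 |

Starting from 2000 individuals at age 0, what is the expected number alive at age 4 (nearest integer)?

660

Expected survivors = N0 · l_4 = 2000 × 0.33 = 660 → 660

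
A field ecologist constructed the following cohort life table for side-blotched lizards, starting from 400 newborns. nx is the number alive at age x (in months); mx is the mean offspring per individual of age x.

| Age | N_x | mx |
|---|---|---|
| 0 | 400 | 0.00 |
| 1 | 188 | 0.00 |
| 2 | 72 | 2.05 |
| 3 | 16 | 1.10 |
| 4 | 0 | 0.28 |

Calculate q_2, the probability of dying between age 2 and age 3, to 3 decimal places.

lx = nx/n0 = nx/400: 1, 0.47, 0.18, 0.04, 0
q_2 = (l_2 − l_3) / l_2 = (0.18 − 0.04) / 0.18
     = 0.14 / 0.18 = 0.777778… → 0.778

0.778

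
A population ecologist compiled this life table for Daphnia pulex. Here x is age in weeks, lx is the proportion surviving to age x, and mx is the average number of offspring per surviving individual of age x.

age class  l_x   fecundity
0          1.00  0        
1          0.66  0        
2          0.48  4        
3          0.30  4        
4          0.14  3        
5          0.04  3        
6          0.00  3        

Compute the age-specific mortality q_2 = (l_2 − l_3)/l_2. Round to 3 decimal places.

0.375

q_2 = (l_2 − l_3) / l_2 = (0.48 − 0.3) / 0.48
     = 0.18 / 0.48 = 0.375 → 0.375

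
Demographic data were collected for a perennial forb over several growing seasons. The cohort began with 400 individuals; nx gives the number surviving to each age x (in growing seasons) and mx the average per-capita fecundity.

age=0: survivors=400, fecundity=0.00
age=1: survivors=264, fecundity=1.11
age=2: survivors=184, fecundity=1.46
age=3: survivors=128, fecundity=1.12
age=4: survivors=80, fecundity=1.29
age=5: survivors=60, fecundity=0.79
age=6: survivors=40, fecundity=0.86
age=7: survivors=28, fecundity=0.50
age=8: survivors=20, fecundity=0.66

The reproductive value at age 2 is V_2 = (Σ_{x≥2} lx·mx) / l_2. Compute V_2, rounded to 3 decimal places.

lx = nx/n0 = nx/400: 1, 0.66, 0.46, 0.32, 0.2, 0.15, 0.1, 0.07, 0.05
lx·mx for x ≥ 2: 0.6716, 0.3584, 0.258, 0.1185, 0.086, 0.035, 0.033 → sum = 1.5605
V_2 = 1.5605 / l_2 = 1.5605 / 0.46 = 3.392391… → 3.392

3.392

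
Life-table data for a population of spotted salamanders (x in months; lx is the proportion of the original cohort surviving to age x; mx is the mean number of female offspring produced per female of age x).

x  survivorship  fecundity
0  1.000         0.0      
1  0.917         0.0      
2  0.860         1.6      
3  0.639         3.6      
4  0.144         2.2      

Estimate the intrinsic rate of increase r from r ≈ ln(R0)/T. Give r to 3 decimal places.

R0 = Σ lx·mx = 0 + 0 + 1.376 + 2.3004 + 0.3168 = 3.9932
Σ x·lx·mx = 10.9204; T = 10.9204/3.9932 = 2.73475…
r ≈ ln(R0)/T = ln(3.9932)/2.73475… = 0.5063… → 0.506

0.506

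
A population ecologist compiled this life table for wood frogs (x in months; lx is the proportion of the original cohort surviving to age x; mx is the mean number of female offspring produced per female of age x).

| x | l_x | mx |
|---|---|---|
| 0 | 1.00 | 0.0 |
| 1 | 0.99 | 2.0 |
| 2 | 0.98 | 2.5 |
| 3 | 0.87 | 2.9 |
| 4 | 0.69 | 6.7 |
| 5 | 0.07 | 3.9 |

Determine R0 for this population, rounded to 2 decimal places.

11.85

lx·mx by age: 0, 1.98, 2.45, 2.523, 4.623, 0.273
R0 = Σ lx·mx = 11.849 → 11.85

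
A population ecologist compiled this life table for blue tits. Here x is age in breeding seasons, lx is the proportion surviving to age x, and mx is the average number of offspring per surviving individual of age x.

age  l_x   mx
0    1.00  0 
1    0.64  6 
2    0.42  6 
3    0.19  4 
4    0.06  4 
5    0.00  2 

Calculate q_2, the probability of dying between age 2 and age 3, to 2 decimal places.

q_2 = (l_2 − l_3) / l_2 = (0.42 − 0.19) / 0.42
     = 0.23 / 0.42 = 0.547619… → 0.55

0.55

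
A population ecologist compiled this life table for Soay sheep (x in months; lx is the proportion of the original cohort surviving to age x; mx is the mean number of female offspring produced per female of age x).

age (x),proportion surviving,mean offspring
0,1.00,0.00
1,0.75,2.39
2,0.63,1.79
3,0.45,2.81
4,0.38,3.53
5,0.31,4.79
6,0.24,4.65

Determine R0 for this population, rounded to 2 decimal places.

lx·mx by age: 0, 1.7925, 1.1277, 1.2645, 1.3414, 1.4849, 1.116
R0 = Σ lx·mx = 8.127 → 8.13

8.13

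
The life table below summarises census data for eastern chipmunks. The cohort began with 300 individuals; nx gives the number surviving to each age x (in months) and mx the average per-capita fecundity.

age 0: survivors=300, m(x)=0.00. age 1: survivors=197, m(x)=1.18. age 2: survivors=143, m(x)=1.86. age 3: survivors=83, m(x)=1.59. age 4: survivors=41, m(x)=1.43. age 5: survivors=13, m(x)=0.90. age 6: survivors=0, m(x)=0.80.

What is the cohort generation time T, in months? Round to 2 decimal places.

2.07

lx = nx/n0 = nx/300: 1, 0.65667…, 0.47667…, 0.27667…, 0.13667…, 0.04333…, 0
lx·mx: 0, 0.774867…, 0.8866…, 0.4399…, 0.195433…, 0.039…, 0 → R0 = 2.3358…
x·lx·mx: 0, 0.774867…, 1.7732…, 1.3197…, 0.781733…, 0.195…, 0 → Σ = 4.8445…
T = 4.8445… / 2.3358… = 2.074022… → 2.07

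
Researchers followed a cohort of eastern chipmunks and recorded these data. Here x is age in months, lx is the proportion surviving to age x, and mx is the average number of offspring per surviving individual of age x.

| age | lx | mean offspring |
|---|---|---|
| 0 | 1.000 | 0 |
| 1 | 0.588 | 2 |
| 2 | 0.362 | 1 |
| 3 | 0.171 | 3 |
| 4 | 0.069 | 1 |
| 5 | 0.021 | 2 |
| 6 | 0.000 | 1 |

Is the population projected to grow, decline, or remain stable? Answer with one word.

R0 = Σ lx·mx = 0 + 1.176 + 0.362 + 0.513 + 0.069 + 0.042 + 0 = 2.162
R0 > 1, so the population is growing.

growing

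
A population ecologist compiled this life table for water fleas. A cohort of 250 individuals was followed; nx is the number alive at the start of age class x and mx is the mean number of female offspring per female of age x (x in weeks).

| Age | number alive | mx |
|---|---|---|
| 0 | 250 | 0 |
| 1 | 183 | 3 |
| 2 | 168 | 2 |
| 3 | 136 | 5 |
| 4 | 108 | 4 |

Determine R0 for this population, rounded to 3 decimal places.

lx = nx/n0 = nx/250: 1, 0.732, 0.672, 0.544, 0.432
lx·mx by age: 0, 2.196, 1.344, 2.72, 1.728
R0 = Σ lx·mx = 7.988 → 7.988

7.988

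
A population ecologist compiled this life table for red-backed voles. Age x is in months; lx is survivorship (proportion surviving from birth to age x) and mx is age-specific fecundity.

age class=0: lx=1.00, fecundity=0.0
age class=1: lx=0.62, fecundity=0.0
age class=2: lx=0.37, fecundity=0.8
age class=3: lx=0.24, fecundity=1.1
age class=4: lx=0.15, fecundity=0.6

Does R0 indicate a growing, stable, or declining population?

R0 = Σ lx·mx = 0 + 0 + 0.296 + 0.264 + 0.09 = 0.65
R0 < 1, so the population is declining.

declining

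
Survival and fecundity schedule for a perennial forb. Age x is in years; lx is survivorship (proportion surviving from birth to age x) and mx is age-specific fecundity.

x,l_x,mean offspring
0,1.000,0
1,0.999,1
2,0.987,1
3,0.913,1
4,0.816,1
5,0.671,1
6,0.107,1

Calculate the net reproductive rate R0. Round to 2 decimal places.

4.49

lx·mx by age: 0, 0.999, 0.987, 0.913, 0.816, 0.671, 0.107
R0 = Σ lx·mx = 4.493 → 4.49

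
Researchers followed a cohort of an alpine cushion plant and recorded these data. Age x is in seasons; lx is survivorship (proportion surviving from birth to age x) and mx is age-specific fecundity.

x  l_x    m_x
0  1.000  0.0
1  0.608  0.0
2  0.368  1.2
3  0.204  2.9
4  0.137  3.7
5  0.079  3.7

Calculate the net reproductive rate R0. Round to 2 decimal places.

1.83

lx·mx by age: 0, 0, 0.4416, 0.5916, 0.5069, 0.2923
R0 = Σ lx·mx = 1.8324 → 1.83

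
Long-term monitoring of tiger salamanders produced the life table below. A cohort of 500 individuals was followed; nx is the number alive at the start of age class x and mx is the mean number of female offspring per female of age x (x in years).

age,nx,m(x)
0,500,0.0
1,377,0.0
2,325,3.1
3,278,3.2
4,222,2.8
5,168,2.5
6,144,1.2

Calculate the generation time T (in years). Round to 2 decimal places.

lx = nx/n0 = nx/500: 1, 0.754, 0.65, 0.556, 0.444, 0.336, 0.288
lx·mx: 0, 0, 2.015, 1.7792, 1.2432, 0.84, 0.3456 → R0 = 6.223
x·lx·mx: 0, 0, 4.03, 5.3376, 4.9728, 4.2, 2.0736 → Σ = 20.614
T = 20.614 / 6.223 = 3.31255… → 3.31

3.31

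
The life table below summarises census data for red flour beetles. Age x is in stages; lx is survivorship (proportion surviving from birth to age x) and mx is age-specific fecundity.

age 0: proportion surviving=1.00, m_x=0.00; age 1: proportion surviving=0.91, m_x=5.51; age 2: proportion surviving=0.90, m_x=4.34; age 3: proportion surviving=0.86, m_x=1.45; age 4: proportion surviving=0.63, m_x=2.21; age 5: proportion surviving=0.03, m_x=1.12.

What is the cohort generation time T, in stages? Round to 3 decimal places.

lx·mx: 0, 5.0141, 3.906, 1.247, 1.3923, 0.0336 → R0 = 11.593
x·lx·mx: 0, 5.0141, 7.812, 3.741, 5.5692, 0.168 → Σ = 22.3043
T = 22.3043 / 11.593 = 1.923945… → 1.924

1.924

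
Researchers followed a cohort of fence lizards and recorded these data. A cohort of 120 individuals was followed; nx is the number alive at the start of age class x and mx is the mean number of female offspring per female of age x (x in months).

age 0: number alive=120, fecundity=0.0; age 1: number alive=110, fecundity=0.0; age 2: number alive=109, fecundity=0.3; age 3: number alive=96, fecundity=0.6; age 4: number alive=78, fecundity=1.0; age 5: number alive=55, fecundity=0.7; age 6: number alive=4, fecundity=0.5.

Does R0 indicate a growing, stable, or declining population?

growing

lx = nx/n0 = nx/120: 1, 0.91667…, 0.90833…, 0.8, 0.65, 0.45833…, 0.03333…
R0 = Σ lx·mx = 0 + 0 + 0.2725… + 0.48 + 0.65 + 0.320833… + 0.016667… = 1.74…
R0 > 1, so the population is growing.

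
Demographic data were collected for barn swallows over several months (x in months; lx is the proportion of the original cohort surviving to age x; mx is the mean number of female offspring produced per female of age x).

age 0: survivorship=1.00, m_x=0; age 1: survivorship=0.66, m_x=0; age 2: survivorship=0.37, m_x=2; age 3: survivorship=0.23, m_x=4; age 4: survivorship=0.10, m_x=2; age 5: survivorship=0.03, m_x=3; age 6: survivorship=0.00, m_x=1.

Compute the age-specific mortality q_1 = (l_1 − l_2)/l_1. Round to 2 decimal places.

q_1 = (l_1 − l_2) / l_1 = (0.66 − 0.37) / 0.66
     = 0.29 / 0.66 = 0.439394… → 0.44

0.44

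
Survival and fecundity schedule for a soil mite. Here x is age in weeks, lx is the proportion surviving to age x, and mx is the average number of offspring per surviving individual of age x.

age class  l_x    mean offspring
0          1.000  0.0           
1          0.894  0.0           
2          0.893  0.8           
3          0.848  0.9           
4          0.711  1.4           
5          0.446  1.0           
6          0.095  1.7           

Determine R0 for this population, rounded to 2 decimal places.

lx·mx by age: 0, 0, 0.7144, 0.7632, 0.9954, 0.446, 0.1615
R0 = Σ lx·mx = 3.0805 → 3.08

3.08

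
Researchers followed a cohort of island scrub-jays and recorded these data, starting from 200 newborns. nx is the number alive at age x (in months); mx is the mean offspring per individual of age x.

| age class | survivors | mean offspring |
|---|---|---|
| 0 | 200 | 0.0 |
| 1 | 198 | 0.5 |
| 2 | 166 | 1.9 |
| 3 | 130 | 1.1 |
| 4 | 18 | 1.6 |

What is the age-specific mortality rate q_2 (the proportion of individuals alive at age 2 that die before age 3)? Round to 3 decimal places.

0.217

lx = nx/n0 = nx/200: 1, 0.99, 0.83, 0.65, 0.09
q_2 = (l_2 − l_3) / l_2 = (0.83 − 0.65) / 0.83
     = 0.18 / 0.83 = 0.216867… → 0.217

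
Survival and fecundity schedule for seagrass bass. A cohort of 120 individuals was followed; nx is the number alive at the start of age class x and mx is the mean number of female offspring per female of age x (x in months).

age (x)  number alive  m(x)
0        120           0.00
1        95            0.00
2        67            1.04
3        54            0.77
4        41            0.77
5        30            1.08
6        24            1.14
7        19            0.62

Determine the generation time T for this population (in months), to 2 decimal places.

3.73

lx = nx/n0 = nx/120: 1, 0.79167…, 0.55833…, 0.45, 0.34167…, 0.25, 0.2, 0.15833…
lx·mx: 0, 0, 0.580667…, 0.3465, 0.263083…, 0.27, 0.228, 0.098167… → R0 = 1.786417…
x·lx·mx: 0, 0, 1.161333…, 1.0395, 1.052333…, 1.35, 1.368, 0.687167… → Σ = 6.658333…
T = 6.658333… / 1.786417… = 3.727201… → 3.73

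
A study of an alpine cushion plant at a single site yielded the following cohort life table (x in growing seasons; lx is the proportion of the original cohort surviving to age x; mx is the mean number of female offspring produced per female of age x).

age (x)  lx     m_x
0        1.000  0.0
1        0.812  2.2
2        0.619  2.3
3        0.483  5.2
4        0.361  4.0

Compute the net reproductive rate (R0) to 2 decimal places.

7.17

lx·mx by age: 0, 1.7864, 1.4237, 2.5116, 1.444
R0 = Σ lx·mx = 7.1657 → 7.17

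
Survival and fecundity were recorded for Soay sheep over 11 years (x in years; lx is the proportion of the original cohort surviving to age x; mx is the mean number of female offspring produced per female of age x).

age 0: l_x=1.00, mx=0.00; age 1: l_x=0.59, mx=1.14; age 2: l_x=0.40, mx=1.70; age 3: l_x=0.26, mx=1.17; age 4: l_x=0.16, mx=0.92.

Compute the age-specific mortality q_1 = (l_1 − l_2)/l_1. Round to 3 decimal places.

0.322

q_1 = (l_1 − l_2) / l_1 = (0.59 − 0.4) / 0.59
     = 0.19 / 0.59 = 0.322034… → 0.322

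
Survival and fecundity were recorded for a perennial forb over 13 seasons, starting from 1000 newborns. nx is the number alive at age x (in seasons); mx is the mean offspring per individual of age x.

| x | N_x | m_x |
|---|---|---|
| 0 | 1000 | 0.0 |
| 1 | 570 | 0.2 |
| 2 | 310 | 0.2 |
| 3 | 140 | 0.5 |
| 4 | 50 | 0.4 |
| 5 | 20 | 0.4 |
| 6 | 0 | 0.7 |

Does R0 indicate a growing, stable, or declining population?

declining

lx = nx/n0 = nx/1000: 1, 0.57, 0.31, 0.14, 0.05, 0.02, 0
R0 = Σ lx·mx = 0 + 0.114 + 0.062 + 0.07 + 0.02 + 0.008 + 0 = 0.274
R0 < 1, so the population is declining.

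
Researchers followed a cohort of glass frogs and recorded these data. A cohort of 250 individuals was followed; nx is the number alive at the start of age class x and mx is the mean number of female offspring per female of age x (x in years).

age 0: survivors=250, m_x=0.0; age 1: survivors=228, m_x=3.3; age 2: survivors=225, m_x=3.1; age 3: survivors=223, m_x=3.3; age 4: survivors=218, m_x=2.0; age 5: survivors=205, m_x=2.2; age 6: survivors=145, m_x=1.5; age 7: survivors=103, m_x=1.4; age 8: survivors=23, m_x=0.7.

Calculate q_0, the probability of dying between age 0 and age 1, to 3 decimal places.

lx = nx/n0 = nx/250: 1, 0.912, 0.9, 0.892, 0.872, 0.82, 0.58, 0.412, 0.092
q_0 = (l_0 − l_1) / l_0 = (1 − 0.912) / 1
     = 0.088 / 1 = 0.088 → 0.088

0.088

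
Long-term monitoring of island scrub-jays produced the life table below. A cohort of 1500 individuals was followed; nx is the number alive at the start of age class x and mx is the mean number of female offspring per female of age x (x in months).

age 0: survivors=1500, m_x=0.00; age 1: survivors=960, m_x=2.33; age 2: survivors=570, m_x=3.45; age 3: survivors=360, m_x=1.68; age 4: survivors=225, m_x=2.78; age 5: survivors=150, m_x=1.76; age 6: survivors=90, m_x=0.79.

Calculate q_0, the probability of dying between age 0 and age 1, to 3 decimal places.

lx = nx/n0 = nx/1500: 1, 0.64, 0.38, 0.24, 0.15, 0.1, 0.06
q_0 = (l_0 − l_1) / l_0 = (1 − 0.64) / 1
     = 0.36 / 1 = 0.36 → 0.360

0.360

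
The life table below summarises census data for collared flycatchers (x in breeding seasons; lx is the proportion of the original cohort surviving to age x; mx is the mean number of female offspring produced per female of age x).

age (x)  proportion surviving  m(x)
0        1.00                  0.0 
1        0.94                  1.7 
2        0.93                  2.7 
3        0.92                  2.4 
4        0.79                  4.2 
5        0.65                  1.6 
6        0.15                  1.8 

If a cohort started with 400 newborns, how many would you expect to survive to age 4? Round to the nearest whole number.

Expected survivors = N0 · l_4 = 400 × 0.79 = 316 → 316

316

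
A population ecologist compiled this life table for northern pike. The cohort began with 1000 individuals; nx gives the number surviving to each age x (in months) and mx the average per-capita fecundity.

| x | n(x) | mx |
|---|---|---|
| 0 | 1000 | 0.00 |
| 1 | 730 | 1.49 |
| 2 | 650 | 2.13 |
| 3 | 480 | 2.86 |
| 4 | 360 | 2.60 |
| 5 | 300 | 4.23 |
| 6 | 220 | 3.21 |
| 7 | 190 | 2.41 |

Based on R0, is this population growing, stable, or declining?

lx = nx/n0 = nx/1000: 1, 0.73, 0.65, 0.48, 0.36, 0.3, 0.22, 0.19
R0 = Σ lx·mx = 0 + 1.0877 + 1.3845 + 1.3728 + 0.936 + 1.269 + 0.7062 + 0.4579 = 7.2141
R0 > 1, so the population is growing.

growing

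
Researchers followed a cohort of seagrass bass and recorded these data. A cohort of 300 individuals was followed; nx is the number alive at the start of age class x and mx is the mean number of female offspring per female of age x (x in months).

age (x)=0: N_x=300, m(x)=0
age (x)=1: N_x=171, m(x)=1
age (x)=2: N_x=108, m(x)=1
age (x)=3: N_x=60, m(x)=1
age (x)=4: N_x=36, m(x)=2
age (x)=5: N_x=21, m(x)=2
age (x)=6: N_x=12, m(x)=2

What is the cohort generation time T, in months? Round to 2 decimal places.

lx = nx/n0 = nx/300: 1, 0.57, 0.36, 0.2, 0.12, 0.07, 0.04
lx·mx: 0, 0.57, 0.36, 0.2, 0.24, 0.14, 0.08 → R0 = 1.59
x·lx·mx: 0, 0.57, 0.72, 0.6, 0.96, 0.7, 0.48 → Σ = 4.03
T = 4.03 / 1.59 = 2.534591… → 2.53

2.53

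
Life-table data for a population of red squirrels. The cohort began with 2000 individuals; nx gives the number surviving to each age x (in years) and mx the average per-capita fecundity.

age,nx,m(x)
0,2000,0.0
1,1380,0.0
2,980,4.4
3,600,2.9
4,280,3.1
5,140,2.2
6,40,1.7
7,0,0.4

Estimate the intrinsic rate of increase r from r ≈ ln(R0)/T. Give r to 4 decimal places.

lx = nx/n0 = nx/2000: 1, 0.69, 0.49, 0.3, 0.14, 0.07, 0.02, 0
R0 = Σ lx·mx = 0 + 0 + 2.156 + 0.87 + 0.434 + 0.154 + 0.034 + 0 = 3.648
Σ x·lx·mx = 9.632; T = 9.632/3.648 = 2.64035…
r ≈ ln(R0)/T = ln(3.648)/2.64035… = 0.490154… → 0.4902

0.4902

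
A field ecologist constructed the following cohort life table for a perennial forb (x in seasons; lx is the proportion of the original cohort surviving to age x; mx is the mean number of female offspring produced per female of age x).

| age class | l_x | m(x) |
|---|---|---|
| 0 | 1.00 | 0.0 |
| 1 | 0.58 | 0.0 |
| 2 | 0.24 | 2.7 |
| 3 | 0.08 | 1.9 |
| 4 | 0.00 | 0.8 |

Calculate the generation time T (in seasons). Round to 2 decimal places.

2.19

lx·mx: 0, 0, 0.648, 0.152, 0 → R0 = 0.8
x·lx·mx: 0, 0, 1.296, 0.456, 0 → Σ = 1.752
T = 1.752 / 0.8 = 2.19 → 2.19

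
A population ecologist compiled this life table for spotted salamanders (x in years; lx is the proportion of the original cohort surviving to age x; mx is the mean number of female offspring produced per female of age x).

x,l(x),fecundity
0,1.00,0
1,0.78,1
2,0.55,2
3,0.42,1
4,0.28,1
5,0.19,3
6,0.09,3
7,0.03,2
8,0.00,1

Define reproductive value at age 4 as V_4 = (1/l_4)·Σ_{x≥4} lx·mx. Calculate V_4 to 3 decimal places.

lx·mx for x ≥ 4: 0.28, 0.57, 0.27, 0.06, 0 → sum = 1.18
V_4 = 1.18 / l_4 = 1.18 / 0.28 = 4.214286… → 4.214

4.214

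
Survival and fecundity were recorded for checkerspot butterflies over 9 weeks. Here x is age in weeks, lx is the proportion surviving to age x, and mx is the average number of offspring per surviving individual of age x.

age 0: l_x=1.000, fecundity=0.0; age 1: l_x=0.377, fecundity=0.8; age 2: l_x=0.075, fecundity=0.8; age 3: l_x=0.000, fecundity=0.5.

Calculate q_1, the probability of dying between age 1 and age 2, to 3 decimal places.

0.801

q_1 = (l_1 − l_2) / l_1 = (0.377 − 0.075) / 0.377
     = 0.302 / 0.377 = 0.801061… → 0.801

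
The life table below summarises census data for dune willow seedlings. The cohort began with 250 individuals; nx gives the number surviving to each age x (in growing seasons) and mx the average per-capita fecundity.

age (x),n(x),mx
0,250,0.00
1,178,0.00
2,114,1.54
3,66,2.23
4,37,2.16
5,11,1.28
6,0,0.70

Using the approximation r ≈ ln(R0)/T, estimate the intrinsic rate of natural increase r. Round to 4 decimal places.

lx = nx/n0 = nx/250: 1, 0.712, 0.456, 0.264, 0.148, 0.044, 0
R0 = Σ lx·mx = 0 + 0 + 0.70224 + 0.58872 + 0.31968 + 0.05632 + 0 = 1.66696
Σ x·lx·mx = 4.73096; T = 4.73096/1.66696 = 2.83808…
r ≈ ln(R0)/T = ln(1.66696)/2.83808… = 0.180052… → 0.1801

0.1801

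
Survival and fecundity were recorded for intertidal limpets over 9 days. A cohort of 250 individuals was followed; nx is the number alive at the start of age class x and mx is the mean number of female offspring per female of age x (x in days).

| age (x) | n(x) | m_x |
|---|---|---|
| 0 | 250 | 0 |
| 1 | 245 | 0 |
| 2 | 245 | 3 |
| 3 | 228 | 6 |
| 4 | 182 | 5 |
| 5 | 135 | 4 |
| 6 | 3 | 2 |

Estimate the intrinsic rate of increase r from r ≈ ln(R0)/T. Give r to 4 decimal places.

lx = nx/n0 = nx/250: 1, 0.98, 0.98, 0.912, 0.728, 0.54, 0.012
R0 = Σ lx·mx = 0 + 0 + 2.94 + 5.472 + 3.64 + 2.16 + 0.024 = 14.236
Σ x·lx·mx = 47.8; T = 47.8/14.236 = 3.35768…
r ≈ ln(R0)/T = ln(14.236)/3.35768… = 0.790954… → 0.7910

0.7910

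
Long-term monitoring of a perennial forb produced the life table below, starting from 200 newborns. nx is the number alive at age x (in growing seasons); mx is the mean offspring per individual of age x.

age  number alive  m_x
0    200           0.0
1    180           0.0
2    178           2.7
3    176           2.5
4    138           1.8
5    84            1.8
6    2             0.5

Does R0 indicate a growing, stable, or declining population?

growing

lx = nx/n0 = nx/200: 1, 0.9, 0.89, 0.88, 0.69, 0.42, 0.01
R0 = Σ lx·mx = 0 + 0 + 2.403 + 2.2 + 1.242 + 0.756 + 0.005 = 6.606
R0 > 1, so the population is growing.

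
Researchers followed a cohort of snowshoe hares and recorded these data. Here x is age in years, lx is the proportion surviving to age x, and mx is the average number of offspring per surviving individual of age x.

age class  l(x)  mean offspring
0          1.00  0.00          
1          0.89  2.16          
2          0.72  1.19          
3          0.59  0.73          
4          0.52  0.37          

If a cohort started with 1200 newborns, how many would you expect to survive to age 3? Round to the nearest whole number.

Expected survivors = N0 · l_3 = 1200 × 0.59 = 708 → 708

708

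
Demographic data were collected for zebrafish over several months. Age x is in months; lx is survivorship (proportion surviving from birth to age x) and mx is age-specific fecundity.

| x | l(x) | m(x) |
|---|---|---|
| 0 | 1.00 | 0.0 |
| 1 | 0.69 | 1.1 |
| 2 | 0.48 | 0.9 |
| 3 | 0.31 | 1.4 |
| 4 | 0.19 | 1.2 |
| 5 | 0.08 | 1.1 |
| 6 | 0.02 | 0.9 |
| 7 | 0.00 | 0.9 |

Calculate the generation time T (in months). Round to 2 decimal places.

2.24

lx·mx: 0, 0.759, 0.432, 0.434, 0.228, 0.088, 0.018, 0 → R0 = 1.959
x·lx·mx: 0, 0.759, 0.864, 1.302, 0.912, 0.44, 0.108, 0 → Σ = 4.385
T = 4.385 / 1.959 = 2.238387… → 2.24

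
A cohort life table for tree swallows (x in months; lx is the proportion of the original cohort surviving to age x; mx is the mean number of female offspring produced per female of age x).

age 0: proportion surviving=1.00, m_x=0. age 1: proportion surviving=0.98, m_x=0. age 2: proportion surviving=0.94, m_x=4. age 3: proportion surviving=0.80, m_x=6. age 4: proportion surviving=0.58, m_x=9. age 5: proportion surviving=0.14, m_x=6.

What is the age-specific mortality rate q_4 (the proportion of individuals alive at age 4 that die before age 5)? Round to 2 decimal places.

q_4 = (l_4 − l_5) / l_4 = (0.58 − 0.14) / 0.58
     = 0.44 / 0.58 = 0.758621… → 0.76

0.76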